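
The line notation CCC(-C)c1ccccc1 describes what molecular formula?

Heavy atoms from the SMILES: 10 C.
Implicit hydrogens by atom environment:
  5 × C (aromatic): 1 H each → 5
  2 × C: 3 H each → 6
  1 × C: 2 H
  1 × C: 1 H
  1 × C (aromatic): no H
  Total hydrogens = 14.
Molecular formula: C10H14

C10H14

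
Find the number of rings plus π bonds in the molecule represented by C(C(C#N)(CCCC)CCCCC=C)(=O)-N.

4

Molecular formula from the SMILES: C13H22N2O.
DoU = (2C + 2 + N − H − X)/2 = (2·13 + 2 + 2 − 22 − 0)/2 = 8/2 = 4.
(Structurally: 0 ring(s) + 4 π bond(s) = 4.)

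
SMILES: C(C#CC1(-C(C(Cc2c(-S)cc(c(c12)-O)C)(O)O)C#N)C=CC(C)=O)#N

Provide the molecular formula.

Heavy atoms from the SMILES: 19 C, 2 N, 4 O, 1 S.
Implicit hydrogens by atom environment:
  7 × C: no H
  5 × C (aromatic): no H
  3 × C: 1 H each → 3
  3 × O: 1 H each → 3
  2 × C: 3 H each → 6
  2 × N: no H
  1 × C: 2 H
  1 × C (aromatic): 1 H
  1 × O: no H
  1 × S: 1 H
  Total hydrogens = 16.
Molecular formula: C19H16N2O4S

C19H16N2O4S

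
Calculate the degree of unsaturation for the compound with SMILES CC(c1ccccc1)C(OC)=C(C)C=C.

Molecular formula from the SMILES: C14H18O.
DoU = (2C + 2 + N − H − X)/2 = (2·14 + 2 + 0 − 18 − 0)/2 = 12/2 = 6.
(Structurally: 1 ring(s) + 5 π bond(s) = 6.)

6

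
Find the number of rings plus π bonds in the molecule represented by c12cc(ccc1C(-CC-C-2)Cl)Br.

5

Molecular formula from the SMILES: C10H10BrCl.
DoU = (2C + 2 + N − H − X)/2 = (2·10 + 2 + 0 − 10 − 2)/2 = 10/2 = 5.
(Structurally: 2 ring(s) + 3 π bond(s) = 5.)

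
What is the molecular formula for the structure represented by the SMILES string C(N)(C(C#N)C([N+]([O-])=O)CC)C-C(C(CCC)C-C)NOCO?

Heavy atoms from the SMILES: 15 C, 4 N, 4 O.
Implicit hydrogens by atom environment:
  6 × C: 2 H each → 12
  5 × C: 1 H each → 5
  3 × C: 3 H each → 9
  2 × O: no H
  1 × C: no H
  1 × N: 2 H
  1 × N: 1 H
  1 × N: no H
  1 × N (charge +1): no H
  1 × O: 1 H
  1 × O (charge -1): no H
  Total hydrogens = 30.
Molecular formula: C15H30N4O4

C15H30N4O4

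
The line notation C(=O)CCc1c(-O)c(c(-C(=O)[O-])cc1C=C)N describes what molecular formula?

C12H12NO4-

Heavy atoms from the SMILES: 12 C, 1 N, 4 O.
Implicit hydrogens by atom environment:
  5 × C (aromatic): no H
  3 × C: 2 H each → 6
  2 × C: 1 H each → 2
  2 × O: no H
  1 × C (aromatic): 1 H
  1 × C: no H
  1 × N: 2 H
  1 × O: 1 H
  1 × O (charge -1): no H
  Total hydrogens = 12.
Net charge -1.
Molecular formula: C12H12NO4-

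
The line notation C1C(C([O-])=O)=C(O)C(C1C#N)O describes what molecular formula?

Heavy atoms from the SMILES: 7 C, 1 N, 4 O.
Implicit hydrogens by atom environment:
  4 × C: no H
  2 × C: 1 H each → 2
  2 × O: 1 H each → 2
  1 × C: 2 H
  1 × N: no H
  1 × O: no H
  1 × O (charge -1): no H
  Total hydrogens = 6.
Net charge -1.
Molecular formula: C7H6NO4-

C7H6NO4-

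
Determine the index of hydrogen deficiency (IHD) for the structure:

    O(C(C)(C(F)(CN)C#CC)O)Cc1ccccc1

Molecular formula from the SMILES: C14H18FNO2.
DoU = (2C + 2 + N − H − X)/2 = (2·14 + 2 + 1 − 18 − 1)/2 = 12/2 = 6.
(Structurally: 1 ring(s) + 5 π bond(s) = 6.)

6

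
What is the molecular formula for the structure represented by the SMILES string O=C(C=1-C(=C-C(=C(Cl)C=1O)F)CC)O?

C9H8ClFO3

Heavy atoms from the SMILES: 9 C, 1 Cl, 1 F, 3 O.
Implicit hydrogens by atom environment:
  5 × C (aromatic): no H
  2 × O: 1 H each → 2
  1 × C: 3 H
  1 × C: 2 H
  1 × C (aromatic): 1 H
  1 × C: no H
  1 × Cl: no H
  1 × F: no H
  1 × O: no H
  Total hydrogens = 8.
Molecular formula: C9H8ClFO3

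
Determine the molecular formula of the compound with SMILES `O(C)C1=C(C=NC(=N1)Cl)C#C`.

Heavy atoms from the SMILES: 7 C, 1 Cl, 2 N, 1 O.
Implicit hydrogens by atom environment:
  3 × C (aromatic): no H
  2 × N (aromatic): no H
  1 × C: 3 H
  1 × C (aromatic): 1 H
  1 × C: 1 H
  1 × C: no H
  1 × Cl: no H
  1 × O: no H
  Total hydrogens = 5.
Molecular formula: C7H5ClN2O

C7H5ClN2O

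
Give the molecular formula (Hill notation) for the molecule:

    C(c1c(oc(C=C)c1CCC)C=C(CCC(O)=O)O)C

Heavy atoms from the SMILES: 16 C, 4 O.
Implicit hydrogens by atom environment:
  6 × C: 2 H each → 12
  4 × C (aromatic): no H
  2 × C: 3 H each → 6
  2 × C: 1 H each → 2
  2 × C: no H
  2 × O: 1 H each → 2
  1 × O (aromatic): no H
  1 × O: no H
  Total hydrogens = 22.
Molecular formula: C16H22O4

C16H22O4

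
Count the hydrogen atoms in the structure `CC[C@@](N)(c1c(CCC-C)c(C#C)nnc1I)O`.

Hydrogens are implicit in SMILES; fill each atom to its normal valence:
  4 × C: 2 H each → 8
  4 × C (aromatic): no H
  2 × C: 3 H each → 6
  2 × C: no H
  2 × N (aromatic): no H
  1 × C: 1 H
  1 × I: no H
  1 × N: 2 H
  1 × O: 1 H
  Total hydrogens = 18.

18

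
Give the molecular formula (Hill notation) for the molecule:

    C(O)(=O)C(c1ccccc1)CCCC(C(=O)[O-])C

C14H17O4-

Heavy atoms from the SMILES: 14 C, 4 O.
Implicit hydrogens by atom environment:
  5 × C (aromatic): 1 H each → 5
  3 × C: 2 H each → 6
  2 × C: 1 H each → 2
  2 × C: no H
  2 × O: no H
  1 × C: 3 H
  1 × C (aromatic): no H
  1 × O: 1 H
  1 × O (charge -1): no H
  Total hydrogens = 17.
Net charge -1.
Molecular formula: C14H17O4-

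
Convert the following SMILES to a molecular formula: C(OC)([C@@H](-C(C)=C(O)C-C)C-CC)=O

Heavy atoms from the SMILES: 11 C, 3 O.
Implicit hydrogens by atom environment:
  4 × C: 3 H each → 12
  3 × C: 2 H each → 6
  3 × C: no H
  2 × O: no H
  1 × C: 1 H
  1 × O: 1 H
  Total hydrogens = 20.
Molecular formula: C11H20O3

C11H20O3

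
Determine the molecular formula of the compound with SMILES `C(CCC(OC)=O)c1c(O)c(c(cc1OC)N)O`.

C12H17NO5

Heavy atoms from the SMILES: 12 C, 1 N, 5 O.
Implicit hydrogens by atom environment:
  5 × C (aromatic): no H
  3 × C: 2 H each → 6
  3 × O: no H
  2 × C: 3 H each → 6
  2 × O: 1 H each → 2
  1 × C (aromatic): 1 H
  1 × C: no H
  1 × N: 2 H
  Total hydrogens = 17.
Molecular formula: C12H17NO5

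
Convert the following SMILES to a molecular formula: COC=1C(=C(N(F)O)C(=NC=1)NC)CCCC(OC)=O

C12H18FN3O4

Heavy atoms from the SMILES: 12 C, 1 F, 3 N, 4 O.
Implicit hydrogens by atom environment:
  4 × C (aromatic): no H
  3 × C: 3 H each → 9
  3 × C: 2 H each → 6
  3 × O: no H
  1 × C (aromatic): 1 H
  1 × C: no H
  1 × F: no H
  1 × N: 1 H
  1 × N (aromatic): no H
  1 × N: no H
  1 × O: 1 H
  Total hydrogens = 18.
Molecular formula: C12H18FN3O4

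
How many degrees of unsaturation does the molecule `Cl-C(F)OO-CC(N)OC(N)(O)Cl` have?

Molecular formula from the SMILES: C4H9Cl2FN2O4.
DoU = (2C + 2 + N − H − X)/2 = (2·4 + 2 + 2 − 9 − 3)/2 = 0/2 = 0.
(Structurally: 0 ring(s) + 0 π bond(s) = 0.)

0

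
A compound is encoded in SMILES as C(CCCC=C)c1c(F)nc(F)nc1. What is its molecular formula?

C10H12F2N2

Heavy atoms from the SMILES: 10 C, 2 F, 2 N.
Implicit hydrogens by atom environment:
  5 × C: 2 H each → 10
  3 × C (aromatic): no H
  2 × F: no H
  2 × N (aromatic): no H
  1 × C (aromatic): 1 H
  1 × C: 1 H
  Total hydrogens = 12.
Molecular formula: C10H12F2N2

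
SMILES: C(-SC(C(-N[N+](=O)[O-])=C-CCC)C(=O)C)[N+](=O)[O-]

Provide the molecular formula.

Heavy atoms from the SMILES: 9 C, 3 N, 5 O, 1 S.
Implicit hydrogens by atom environment:
  3 × C: 2 H each → 6
  3 × O: no H
  2 × C: 3 H each → 6
  2 × C: 1 H each → 2
  2 × C: no H
  2 × N (charge +1): no H
  2 × O (charge -1): no H
  1 × N: 1 H
  1 × S: no H
  Total hydrogens = 15.
Molecular formula: C9H15N3O5S

C9H15N3O5S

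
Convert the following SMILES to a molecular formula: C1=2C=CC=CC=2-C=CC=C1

C10H8

Heavy atoms from the SMILES: 10 C.
Implicit hydrogens by atom environment:
  8 × C (aromatic): 1 H each → 8
  2 × C (aromatic): no H
  Total hydrogens = 8.
Molecular formula: C10H8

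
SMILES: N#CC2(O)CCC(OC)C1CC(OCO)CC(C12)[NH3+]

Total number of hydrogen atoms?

Hydrogens are implicit in SMILES; fill each atom to its normal valence:
  5 × C: 2 H each → 10
  5 × C: 1 H each → 5
  2 × C: no H
  2 × O: 1 H each → 2
  2 × O: no H
  1 × C: 3 H
  1 × N (charge +1): 3 H
  1 × N: no H
  Total hydrogens = 23.

23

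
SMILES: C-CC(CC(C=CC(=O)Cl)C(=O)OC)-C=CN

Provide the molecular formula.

C12H18ClNO3

Heavy atoms from the SMILES: 12 C, 1 Cl, 1 N, 3 O.
Implicit hydrogens by atom environment:
  6 × C: 1 H each → 6
  3 × O: no H
  2 × C: 3 H each → 6
  2 × C: 2 H each → 4
  2 × C: no H
  1 × Cl: no H
  1 × N: 2 H
  Total hydrogens = 18.
Molecular formula: C12H18ClNO3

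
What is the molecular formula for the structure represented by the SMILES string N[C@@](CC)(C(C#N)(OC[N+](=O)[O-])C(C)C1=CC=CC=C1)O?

Heavy atoms from the SMILES: 14 C, 3 N, 4 O.
Implicit hydrogens by atom environment:
  5 × C (aromatic): 1 H each → 5
  3 × C: no H
  2 × C: 3 H each → 6
  2 × C: 2 H each → 4
  2 × O: no H
  1 × C: 1 H
  1 × C (aromatic): no H
  1 × N: 2 H
  1 × N: no H
  1 × N (charge +1): no H
  1 × O: 1 H
  1 × O (charge -1): no H
  Total hydrogens = 19.
Molecular formula: C14H19N3O4

C14H19N3O4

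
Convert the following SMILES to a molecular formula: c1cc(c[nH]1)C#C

Heavy atoms from the SMILES: 6 C, 1 N.
Implicit hydrogens by atom environment:
  3 × C (aromatic): 1 H each → 3
  1 × C: 1 H
  1 × C (aromatic): no H
  1 × C: no H
  1 × N (aromatic): 1 H
  Total hydrogens = 5.
Molecular formula: C6H5N

C6H5N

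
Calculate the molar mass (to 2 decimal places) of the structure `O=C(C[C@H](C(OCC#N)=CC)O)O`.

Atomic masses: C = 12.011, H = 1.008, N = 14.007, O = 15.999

Molecular formula: C8H11NO4.
M = 8×12.011 + 11×1.008 + 1×14.007 + 4×15.999 = 185.18 g/mol.

185.18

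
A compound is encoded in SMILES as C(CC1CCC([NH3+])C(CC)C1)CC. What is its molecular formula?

C12H26N+

Heavy atoms from the SMILES: 12 C, 1 N.
Implicit hydrogens by atom environment:
  7 × C: 2 H each → 14
  3 × C: 1 H each → 3
  2 × C: 3 H each → 6
  1 × N (charge +1): 3 H
  Total hydrogens = 26.
Net charge +1.
Molecular formula: C12H26N+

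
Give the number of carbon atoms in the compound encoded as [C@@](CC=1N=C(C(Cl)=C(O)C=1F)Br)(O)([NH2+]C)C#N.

9

The symbol for carbon appears 9 times in the SMILES. (Cl is a single chlorine, not C + l.)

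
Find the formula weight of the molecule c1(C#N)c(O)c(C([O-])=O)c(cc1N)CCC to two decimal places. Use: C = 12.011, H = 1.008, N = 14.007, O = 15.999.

219.22

Molecular formula: C11H11N2O3-.
M = 11×12.011 + 11×1.008 + 2×14.007 + 3×15.999 = 219.22 g/mol.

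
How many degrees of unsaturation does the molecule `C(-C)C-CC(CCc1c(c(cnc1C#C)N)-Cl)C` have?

6

Molecular formula from the SMILES: C15H21ClN2.
DoU = (2C + 2 + N − H − X)/2 = (2·15 + 2 + 2 − 21 − 1)/2 = 12/2 = 6.
(Structurally: 1 ring(s) + 5 π bond(s) = 6.)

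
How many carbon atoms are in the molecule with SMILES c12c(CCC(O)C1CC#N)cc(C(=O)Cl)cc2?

13

The symbol for carbon appears 13 times in the SMILES. Lowercase c denotes aromatic carbon and counts toward C.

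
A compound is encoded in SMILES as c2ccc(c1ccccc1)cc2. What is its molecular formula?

Heavy atoms from the SMILES: 12 C.
Implicit hydrogens by atom environment:
  10 × C (aromatic): 1 H each → 10
  2 × C (aromatic): no H
  Total hydrogens = 10.
Molecular formula: C12H10

C12H10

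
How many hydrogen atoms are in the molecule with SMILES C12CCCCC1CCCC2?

18

Hydrogens are implicit in SMILES; fill each atom to its normal valence:
  8 × C: 2 H each → 16
  2 × C: 1 H each → 2
  Total hydrogens = 18.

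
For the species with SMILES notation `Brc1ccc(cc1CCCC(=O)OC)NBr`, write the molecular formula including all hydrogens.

C11H13Br2NO2

Heavy atoms from the SMILES: 2 Br, 11 C, 1 N, 2 O.
Implicit hydrogens by atom environment:
  3 × C: 2 H each → 6
  3 × C (aromatic): 1 H each → 3
  3 × C (aromatic): no H
  2 × Br: no H
  2 × O: no H
  1 × C: 3 H
  1 × C: no H
  1 × N: 1 H
  Total hydrogens = 13.
Molecular formula: C11H13Br2NO2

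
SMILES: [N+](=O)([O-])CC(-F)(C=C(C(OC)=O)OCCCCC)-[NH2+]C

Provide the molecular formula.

C12H22FN2O5+

Heavy atoms from the SMILES: 12 C, 1 F, 2 N, 5 O.
Implicit hydrogens by atom environment:
  5 × C: 2 H each → 10
  4 × O: no H
  3 × C: 3 H each → 9
  3 × C: no H
  1 × C: 1 H
  1 × F: no H
  1 × N (charge +1): 2 H
  1 × N (charge +1): no H
  1 × O (charge -1): no H
  Total hydrogens = 22.
Net charge +1.
Molecular formula: C12H22FN2O5+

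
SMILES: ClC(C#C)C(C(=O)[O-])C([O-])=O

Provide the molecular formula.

[C6H3ClO4]2-

Heavy atoms from the SMILES: 6 C, 1 Cl, 4 O.
Implicit hydrogens by atom environment:
  3 × C: 1 H each → 3
  3 × C: no H
  2 × O: no H
  2 × O (charge -1): no H
  1 × Cl: no H
  Total hydrogens = 3.
Net charge -2.
Molecular formula: [C6H3ClO4]2-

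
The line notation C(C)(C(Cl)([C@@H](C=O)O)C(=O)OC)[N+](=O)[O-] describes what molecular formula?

C7H10ClNO6

Heavy atoms from the SMILES: 7 C, 1 Cl, 1 N, 6 O.
Implicit hydrogens by atom environment:
  4 × O: no H
  3 × C: 1 H each → 3
  2 × C: 3 H each → 6
  2 × C: no H
  1 × Cl: no H
  1 × N (charge +1): no H
  1 × O: 1 H
  1 × O (charge -1): no H
  Total hydrogens = 10.
Molecular formula: C7H10ClNO6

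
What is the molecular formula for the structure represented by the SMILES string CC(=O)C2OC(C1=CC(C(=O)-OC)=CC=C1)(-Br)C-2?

Heavy atoms from the SMILES: 1 Br, 13 C, 4 O.
Implicit hydrogens by atom environment:
  4 × C (aromatic): 1 H each → 4
  4 × O: no H
  3 × C: no H
  2 × C: 3 H each → 6
  2 × C (aromatic): no H
  1 × Br: no H
  1 × C: 2 H
  1 × C: 1 H
  Total hydrogens = 13.
Molecular formula: C13H13BrO4

C13H13BrO4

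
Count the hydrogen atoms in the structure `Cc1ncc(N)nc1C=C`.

9

Hydrogens are implicit in SMILES; fill each atom to its normal valence:
  3 × C (aromatic): no H
  2 × N (aromatic): no H
  1 × C: 3 H
  1 × C: 2 H
  1 × C (aromatic): 1 H
  1 × C: 1 H
  1 × N: 2 H
  Total hydrogens = 9.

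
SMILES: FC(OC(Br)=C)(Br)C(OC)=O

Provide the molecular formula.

C5H5Br2FO3

Heavy atoms from the SMILES: 2 Br, 5 C, 1 F, 3 O.
Implicit hydrogens by atom environment:
  3 × C: no H
  3 × O: no H
  2 × Br: no H
  1 × C: 3 H
  1 × C: 2 H
  1 × F: no H
  Total hydrogens = 5.
Molecular formula: C5H5Br2FO3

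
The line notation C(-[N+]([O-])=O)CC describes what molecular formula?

C3H7NO2

Heavy atoms from the SMILES: 3 C, 1 N, 2 O.
Implicit hydrogens by atom environment:
  2 × C: 2 H each → 4
  1 × C: 3 H
  1 × N (charge +1): no H
  1 × O: no H
  1 × O (charge -1): no H
  Total hydrogens = 7.
Molecular formula: C3H7NO2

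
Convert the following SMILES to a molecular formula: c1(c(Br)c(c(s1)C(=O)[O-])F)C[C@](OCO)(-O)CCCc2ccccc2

Heavy atoms from the SMILES: 1 Br, 17 C, 1 F, 5 O, 1 S.
Implicit hydrogens by atom environment:
  5 × C: 2 H each → 10
  5 × C (aromatic): 1 H each → 5
  5 × C (aromatic): no H
  2 × C: no H
  2 × O: 1 H each → 2
  2 × O: no H
  1 × Br: no H
  1 × F: no H
  1 × O (charge -1): no H
  1 × S (aromatic): no H
  Total hydrogens = 17.
Net charge -1.
Molecular formula: C17H17BrFO5S-

C17H17BrFO5S-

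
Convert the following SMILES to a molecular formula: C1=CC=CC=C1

C6H6

Heavy atoms from the SMILES: 6 C.
Implicit hydrogens by atom environment:
  6 × C (aromatic): 1 H each → 6
  Total hydrogens = 6.
Molecular formula: C6H6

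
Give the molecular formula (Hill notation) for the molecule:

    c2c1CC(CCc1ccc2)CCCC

Heavy atoms from the SMILES: 14 C.
Implicit hydrogens by atom environment:
  6 × C: 2 H each → 12
  4 × C (aromatic): 1 H each → 4
  2 × C (aromatic): no H
  1 × C: 3 H
  1 × C: 1 H
  Total hydrogens = 20.
Molecular formula: C14H20

C14H20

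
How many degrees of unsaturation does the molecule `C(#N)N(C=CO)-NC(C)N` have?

Molecular formula from the SMILES: C5H10N4O.
DoU = (2C + 2 + N − H − X)/2 = (2·5 + 2 + 4 − 10 − 0)/2 = 6/2 = 3.
(Structurally: 0 ring(s) + 3 π bond(s) = 3.)

3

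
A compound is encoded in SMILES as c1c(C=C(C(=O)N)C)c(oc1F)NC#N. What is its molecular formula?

Heavy atoms from the SMILES: 9 C, 1 F, 3 N, 2 O.
Implicit hydrogens by atom environment:
  3 × C (aromatic): no H
  3 × C: no H
  1 × C: 3 H
  1 × C (aromatic): 1 H
  1 × C: 1 H
  1 × F: no H
  1 × N: 2 H
  1 × N: 1 H
  1 × N: no H
  1 × O (aromatic): no H
  1 × O: no H
  Total hydrogens = 8.
Molecular formula: C9H8FN3O2

C9H8FN3O2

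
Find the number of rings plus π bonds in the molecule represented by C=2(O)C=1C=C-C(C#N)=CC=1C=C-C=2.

Molecular formula from the SMILES: C11H7NO.
DoU = (2C + 2 + N − H − X)/2 = (2·11 + 2 + 1 − 7 − 0)/2 = 18/2 = 9.
(Structurally: 2 ring(s) + 7 π bond(s) = 9.)

9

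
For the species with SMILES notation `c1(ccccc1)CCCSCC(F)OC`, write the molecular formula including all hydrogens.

C12H17FOS

Heavy atoms from the SMILES: 12 C, 1 F, 1 O, 1 S.
Implicit hydrogens by atom environment:
  5 × C (aromatic): 1 H each → 5
  4 × C: 2 H each → 8
  1 × C: 3 H
  1 × C: 1 H
  1 × C (aromatic): no H
  1 × F: no H
  1 × O: no H
  1 × S: no H
  Total hydrogens = 17.
Molecular formula: C12H17FOS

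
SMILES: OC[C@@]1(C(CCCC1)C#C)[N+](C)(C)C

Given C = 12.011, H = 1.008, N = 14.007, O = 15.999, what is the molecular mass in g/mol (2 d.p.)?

Molecular formula: C12H22NO+.
M = 12×12.011 + 22×1.008 + 1×14.007 + 1×15.999 = 196.31 g/mol.

196.31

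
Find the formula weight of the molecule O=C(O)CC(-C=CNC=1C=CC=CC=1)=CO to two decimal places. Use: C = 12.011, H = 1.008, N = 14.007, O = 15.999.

Molecular formula: C12H13NO3.
M = 12×12.011 + 13×1.008 + 1×14.007 + 3×15.999 = 219.24 g/mol.

219.24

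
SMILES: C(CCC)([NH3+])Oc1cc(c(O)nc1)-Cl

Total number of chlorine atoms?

The symbol for chlorine appears 1 time in the SMILES.

1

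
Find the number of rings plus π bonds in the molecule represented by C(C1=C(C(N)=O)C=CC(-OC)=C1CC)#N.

Molecular formula from the SMILES: C11H12N2O2.
DoU = (2C + 2 + N − H − X)/2 = (2·11 + 2 + 2 − 12 − 0)/2 = 14/2 = 7.
(Structurally: 1 ring(s) + 6 π bond(s) = 7.)

7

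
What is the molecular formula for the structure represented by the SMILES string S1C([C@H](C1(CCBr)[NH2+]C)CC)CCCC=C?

Heavy atoms from the SMILES: 1 Br, 13 C, 1 N, 1 S.
Implicit hydrogens by atom environment:
  7 × C: 2 H each → 14
  3 × C: 1 H each → 3
  2 × C: 3 H each → 6
  1 × Br: no H
  1 × C: no H
  1 × N (charge +1): 2 H
  1 × S: no H
  Total hydrogens = 25.
Net charge +1.
Molecular formula: C13H25BrNS+

C13H25BrNS+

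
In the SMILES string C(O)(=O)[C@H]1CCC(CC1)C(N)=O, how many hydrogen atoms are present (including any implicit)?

13

Hydrogens are implicit in SMILES; fill each atom to its normal valence:
  4 × C: 2 H each → 8
  2 × C: 1 H each → 2
  2 × C: no H
  2 × O: no H
  1 × N: 2 H
  1 × O: 1 H
  Total hydrogens = 13.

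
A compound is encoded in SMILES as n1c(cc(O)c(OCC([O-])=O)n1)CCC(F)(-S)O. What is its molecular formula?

Heavy atoms from the SMILES: 9 C, 1 F, 2 N, 5 O, 1 S.
Implicit hydrogens by atom environment:
  3 × C: 2 H each → 6
  3 × C (aromatic): no H
  2 × C: no H
  2 × N (aromatic): no H
  2 × O: 1 H each → 2
  2 × O: no H
  1 × C (aromatic): 1 H
  1 × F: no H
  1 × O (charge -1): no H
  1 × S: 1 H
  Total hydrogens = 10.
Net charge -1.
Molecular formula: C9H10FN2O5S-

C9H10FN2O5S-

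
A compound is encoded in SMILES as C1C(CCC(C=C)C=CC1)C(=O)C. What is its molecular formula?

C12H18O

Heavy atoms from the SMILES: 12 C, 1 O.
Implicit hydrogens by atom environment:
  5 × C: 2 H each → 10
  5 × C: 1 H each → 5
  1 × C: 3 H
  1 × C: no H
  1 × O: no H
  Total hydrogens = 18.
Molecular formula: C12H18O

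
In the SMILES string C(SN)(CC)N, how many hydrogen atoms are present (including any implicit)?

Hydrogens are implicit in SMILES; fill each atom to its normal valence:
  2 × N: 2 H each → 4
  1 × C: 3 H
  1 × C: 2 H
  1 × C: 1 H
  1 × S: no H
  Total hydrogens = 10.

10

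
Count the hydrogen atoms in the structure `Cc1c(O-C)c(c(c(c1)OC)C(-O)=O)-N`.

13

Hydrogens are implicit in SMILES; fill each atom to its normal valence:
  5 × C (aromatic): no H
  3 × C: 3 H each → 9
  3 × O: no H
  1 × C (aromatic): 1 H
  1 × C: no H
  1 × N: 2 H
  1 × O: 1 H
  Total hydrogens = 13.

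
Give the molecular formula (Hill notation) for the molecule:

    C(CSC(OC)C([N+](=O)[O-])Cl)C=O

C6H10ClNO4S

Heavy atoms from the SMILES: 6 C, 1 Cl, 1 N, 4 O, 1 S.
Implicit hydrogens by atom environment:
  3 × C: 1 H each → 3
  3 × O: no H
  2 × C: 2 H each → 4
  1 × C: 3 H
  1 × Cl: no H
  1 × N (charge +1): no H
  1 × O (charge -1): no H
  1 × S: no H
  Total hydrogens = 10.
Molecular formula: C6H10ClNO4S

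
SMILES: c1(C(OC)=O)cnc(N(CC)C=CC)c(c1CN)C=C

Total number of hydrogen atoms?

Hydrogens are implicit in SMILES; fill each atom to its normal valence:
  4 × C (aromatic): no H
  3 × C: 3 H each → 9
  3 × C: 2 H each → 6
  3 × C: 1 H each → 3
  2 × O: no H
  1 × C (aromatic): 1 H
  1 × C: no H
  1 × N: 2 H
  1 × N (aromatic): no H
  1 × N: no H
  Total hydrogens = 21.

21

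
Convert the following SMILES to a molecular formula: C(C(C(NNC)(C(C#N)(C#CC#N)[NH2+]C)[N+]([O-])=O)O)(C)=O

Heavy atoms from the SMILES: 11 C, 6 N, 4 O.
Implicit hydrogens by atom environment:
  7 × C: no H
  3 × C: 3 H each → 9
  2 × N: 1 H each → 2
  2 × N: no H
  2 × O: no H
  1 × C: 1 H
  1 × N (charge +1): 2 H
  1 × N (charge +1): no H
  1 × O: 1 H
  1 × O (charge -1): no H
  Total hydrogens = 15.
Net charge +1.
Molecular formula: C11H15N6O4+

C11H15N6O4+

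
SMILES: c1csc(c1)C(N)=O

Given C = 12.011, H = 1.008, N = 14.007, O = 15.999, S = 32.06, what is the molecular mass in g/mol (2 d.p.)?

Molecular formula: C5H5NOS.
M = 5×12.011 + 5×1.008 + 1×14.007 + 1×15.999 + 1×32.06 = 127.16 g/mol.

127.16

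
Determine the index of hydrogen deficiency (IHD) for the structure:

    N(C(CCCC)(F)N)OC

0

Molecular formula from the SMILES: C6H15FN2O.
DoU = (2C + 2 + N − H − X)/2 = (2·6 + 2 + 2 − 15 − 1)/2 = 0/2 = 0.
(Structurally: 0 ring(s) + 0 π bond(s) = 0.)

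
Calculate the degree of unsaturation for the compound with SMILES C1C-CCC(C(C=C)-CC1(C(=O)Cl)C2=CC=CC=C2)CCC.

Molecular formula from the SMILES: C20H27ClO.
DoU = (2C + 2 + N − H − X)/2 = (2·20 + 2 + 0 − 27 − 1)/2 = 14/2 = 7.
(Structurally: 2 ring(s) + 5 π bond(s) = 7.)

7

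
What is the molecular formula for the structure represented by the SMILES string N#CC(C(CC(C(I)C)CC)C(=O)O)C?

C11H18INO2

Heavy atoms from the SMILES: 11 C, 1 I, 1 N, 2 O.
Implicit hydrogens by atom environment:
  4 × C: 1 H each → 4
  3 × C: 3 H each → 9
  2 × C: 2 H each → 4
  2 × C: no H
  1 × I: no H
  1 × N: no H
  1 × O: 1 H
  1 × O: no H
  Total hydrogens = 18.
Molecular formula: C11H18INO2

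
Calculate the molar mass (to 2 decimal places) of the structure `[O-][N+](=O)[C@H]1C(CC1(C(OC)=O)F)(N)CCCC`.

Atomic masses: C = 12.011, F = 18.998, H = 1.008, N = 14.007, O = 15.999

Molecular formula: C10H17FN2O4.
M = 10×12.011 + 1×18.998 + 17×1.008 + 2×14.007 + 4×15.999 = 248.25 g/mol.

248.25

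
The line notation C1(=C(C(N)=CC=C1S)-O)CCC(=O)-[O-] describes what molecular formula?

C9H10NO3S-

Heavy atoms from the SMILES: 9 C, 1 N, 3 O, 1 S.
Implicit hydrogens by atom environment:
  4 × C (aromatic): no H
  2 × C: 2 H each → 4
  2 × C (aromatic): 1 H each → 2
  1 × C: no H
  1 × N: 2 H
  1 × O: 1 H
  1 × O: no H
  1 × O (charge -1): no H
  1 × S: 1 H
  Total hydrogens = 10.
Net charge -1.
Molecular formula: C9H10NO3S-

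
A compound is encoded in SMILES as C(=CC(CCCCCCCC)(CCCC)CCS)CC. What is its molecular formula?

C19H38S

Heavy atoms from the SMILES: 19 C, 1 S.
Implicit hydrogens by atom environment:
  13 × C: 2 H each → 26
  3 × C: 3 H each → 9
  2 × C: 1 H each → 2
  1 × C: no H
  1 × S: 1 H
  Total hydrogens = 38.
Molecular formula: C19H38S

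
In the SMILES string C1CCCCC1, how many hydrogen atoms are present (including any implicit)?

Hydrogens are implicit in SMILES; fill each atom to its normal valence:
  6 × C: 2 H each → 12
  Total hydrogens = 12.

12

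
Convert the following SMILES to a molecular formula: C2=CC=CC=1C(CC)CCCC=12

Heavy atoms from the SMILES: 12 C.
Implicit hydrogens by atom environment:
  4 × C: 2 H each → 8
  4 × C (aromatic): 1 H each → 4
  2 × C (aromatic): no H
  1 × C: 3 H
  1 × C: 1 H
  Total hydrogens = 16.
Molecular formula: C12H16

C12H16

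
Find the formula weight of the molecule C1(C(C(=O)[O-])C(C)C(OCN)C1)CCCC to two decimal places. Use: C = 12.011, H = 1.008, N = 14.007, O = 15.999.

228.31

Molecular formula: C12H22NO3-.
M = 12×12.011 + 22×1.008 + 1×14.007 + 3×15.999 = 228.31 g/mol.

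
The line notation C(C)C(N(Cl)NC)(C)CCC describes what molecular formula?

C8H19ClN2

Heavy atoms from the SMILES: 8 C, 1 Cl, 2 N.
Implicit hydrogens by atom environment:
  4 × C: 3 H each → 12
  3 × C: 2 H each → 6
  1 × C: no H
  1 × Cl: no H
  1 × N: 1 H
  1 × N: no H
  Total hydrogens = 19.
Molecular formula: C8H19ClN2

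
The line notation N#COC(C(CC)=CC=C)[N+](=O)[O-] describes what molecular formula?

Heavy atoms from the SMILES: 8 C, 2 N, 3 O.
Implicit hydrogens by atom environment:
  3 × C: 1 H each → 3
  2 × C: 2 H each → 4
  2 × C: no H
  2 × O: no H
  1 × C: 3 H
  1 × N (charge +1): no H
  1 × N: no H
  1 × O (charge -1): no H
  Total hydrogens = 10.
Molecular formula: C8H10N2O3

C8H10N2O3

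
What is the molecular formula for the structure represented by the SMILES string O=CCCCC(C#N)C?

C7H11NO

Heavy atoms from the SMILES: 7 C, 1 N, 1 O.
Implicit hydrogens by atom environment:
  3 × C: 2 H each → 6
  2 × C: 1 H each → 2
  1 × C: 3 H
  1 × C: no H
  1 × N: no H
  1 × O: no H
  Total hydrogens = 11.
Molecular formula: C7H11NO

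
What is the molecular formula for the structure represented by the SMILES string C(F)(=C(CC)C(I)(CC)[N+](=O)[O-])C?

Heavy atoms from the SMILES: 8 C, 1 F, 1 I, 1 N, 2 O.
Implicit hydrogens by atom environment:
  3 × C: 3 H each → 9
  3 × C: no H
  2 × C: 2 H each → 4
  1 × F: no H
  1 × I: no H
  1 × N (charge +1): no H
  1 × O: no H
  1 × O (charge -1): no H
  Total hydrogens = 13.
Molecular formula: C8H13FINO2

C8H13FINO2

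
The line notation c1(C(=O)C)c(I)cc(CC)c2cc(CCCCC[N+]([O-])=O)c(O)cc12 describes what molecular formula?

Heavy atoms from the SMILES: 19 C, 1 I, 1 N, 4 O.
Implicit hydrogens by atom environment:
  7 × C (aromatic): no H
  6 × C: 2 H each → 12
  3 × C (aromatic): 1 H each → 3
  2 × C: 3 H each → 6
  2 × O: no H
  1 × C: no H
  1 × I: no H
  1 × N (charge +1): no H
  1 × O: 1 H
  1 × O (charge -1): no H
  Total hydrogens = 22.
Molecular formula: C19H22INO4

C19H22INO4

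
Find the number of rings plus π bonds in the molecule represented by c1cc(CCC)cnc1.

4

Molecular formula from the SMILES: C8H11N.
DoU = (2C + 2 + N − H − X)/2 = (2·8 + 2 + 1 − 11 − 0)/2 = 8/2 = 4.
(Structurally: 1 ring(s) + 3 π bond(s) = 4.)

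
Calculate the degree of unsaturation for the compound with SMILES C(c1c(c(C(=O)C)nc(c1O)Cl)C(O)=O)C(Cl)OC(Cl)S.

6

Molecular formula from the SMILES: C11H10Cl3NO5S.
DoU = (2C + 2 + N − H − X)/2 = (2·11 + 2 + 1 − 10 − 3)/2 = 12/2 = 6.
(Structurally: 1 ring(s) + 5 π bond(s) = 6.)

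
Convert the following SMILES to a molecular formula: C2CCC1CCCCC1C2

C10H18

Heavy atoms from the SMILES: 10 C.
Implicit hydrogens by atom environment:
  8 × C: 2 H each → 16
  2 × C: 1 H each → 2
  Total hydrogens = 18.
Molecular formula: C10H18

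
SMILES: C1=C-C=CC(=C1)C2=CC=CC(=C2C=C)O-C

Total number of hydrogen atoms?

14

Hydrogens are implicit in SMILES; fill each atom to its normal valence:
  8 × C (aromatic): 1 H each → 8
  4 × C (aromatic): no H
  1 × C: 3 H
  1 × C: 2 H
  1 × C: 1 H
  1 × O: no H
  Total hydrogens = 14.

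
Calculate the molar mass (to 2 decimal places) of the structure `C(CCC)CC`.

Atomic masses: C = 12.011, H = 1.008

86.18

Molecular formula: C6H14.
M = 6×12.011 + 14×1.008 = 86.18 g/mol.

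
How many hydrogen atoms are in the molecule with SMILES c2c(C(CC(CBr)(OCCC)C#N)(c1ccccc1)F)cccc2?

21

Hydrogens are implicit in SMILES; fill each atom to its normal valence:
  10 × C (aromatic): 1 H each → 10
  4 × C: 2 H each → 8
  3 × C: no H
  2 × C (aromatic): no H
  1 × Br: no H
  1 × C: 3 H
  1 × F: no H
  1 × N: no H
  1 × O: no H
  Total hydrogens = 21.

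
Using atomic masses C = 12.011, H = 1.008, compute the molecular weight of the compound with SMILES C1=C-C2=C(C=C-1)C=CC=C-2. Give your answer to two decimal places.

128.17

Molecular formula: C10H8.
M = 10×12.011 + 8×1.008 = 128.17 g/mol.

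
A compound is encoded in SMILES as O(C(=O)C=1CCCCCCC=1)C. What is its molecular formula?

C10H16O2

Heavy atoms from the SMILES: 10 C, 2 O.
Implicit hydrogens by atom environment:
  6 × C: 2 H each → 12
  2 × C: no H
  2 × O: no H
  1 × C: 3 H
  1 × C: 1 H
  Total hydrogens = 16.
Molecular formula: C10H16O2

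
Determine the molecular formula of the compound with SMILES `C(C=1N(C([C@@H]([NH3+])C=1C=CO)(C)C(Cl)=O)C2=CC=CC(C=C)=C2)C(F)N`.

C18H22ClFN3O2+

Heavy atoms from the SMILES: 18 C, 1 Cl, 1 F, 3 N, 2 O.
Implicit hydrogens by atom environment:
  5 × C: 1 H each → 5
  4 × C (aromatic): 1 H each → 4
  4 × C: no H
  2 × C: 2 H each → 4
  2 × C (aromatic): no H
  1 × C: 3 H
  1 × Cl: no H
  1 × F: no H
  1 × N (charge +1): 3 H
  1 × N: 2 H
  1 × N: no H
  1 × O: 1 H
  1 × O: no H
  Total hydrogens = 22.
Net charge +1.
Molecular formula: C18H22ClFN3O2+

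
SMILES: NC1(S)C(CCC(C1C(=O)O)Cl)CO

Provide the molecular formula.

C8H14ClNO3S

Heavy atoms from the SMILES: 8 C, 1 Cl, 1 N, 3 O, 1 S.
Implicit hydrogens by atom environment:
  3 × C: 2 H each → 6
  3 × C: 1 H each → 3
  2 × C: no H
  2 × O: 1 H each → 2
  1 × Cl: no H
  1 × N: 2 H
  1 × O: no H
  1 × S: 1 H
  Total hydrogens = 14.
Molecular formula: C8H14ClNO3S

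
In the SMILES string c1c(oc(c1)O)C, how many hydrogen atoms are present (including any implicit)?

Hydrogens are implicit in SMILES; fill each atom to its normal valence:
  2 × C (aromatic): 1 H each → 2
  2 × C (aromatic): no H
  1 × C: 3 H
  1 × O: 1 H
  1 × O (aromatic): no H
  Total hydrogens = 6.

6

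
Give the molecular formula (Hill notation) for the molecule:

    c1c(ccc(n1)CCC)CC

Heavy atoms from the SMILES: 10 C, 1 N.
Implicit hydrogens by atom environment:
  3 × C: 2 H each → 6
  3 × C (aromatic): 1 H each → 3
  2 × C: 3 H each → 6
  2 × C (aromatic): no H
  1 × N (aromatic): no H
  Total hydrogens = 15.
Molecular formula: C10H15N

C10H15N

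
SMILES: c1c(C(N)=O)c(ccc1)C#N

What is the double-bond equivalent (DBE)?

7

Molecular formula from the SMILES: C8H6N2O.
DoU = (2C + 2 + N − H − X)/2 = (2·8 + 2 + 2 − 6 − 0)/2 = 14/2 = 7.
(Structurally: 1 ring(s) + 6 π bond(s) = 7.)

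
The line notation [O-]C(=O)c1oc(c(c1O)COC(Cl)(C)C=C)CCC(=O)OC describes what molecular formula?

Heavy atoms from the SMILES: 14 C, 1 Cl, 7 O.
Implicit hydrogens by atom environment:
  4 × C: 2 H each → 8
  4 × C (aromatic): no H
  4 × O: no H
  3 × C: no H
  2 × C: 3 H each → 6
  1 × C: 1 H
  1 × Cl: no H
  1 × O: 1 H
  1 × O (aromatic): no H
  1 × O (charge -1): no H
  Total hydrogens = 16.
Net charge -1.
Molecular formula: C14H16ClO7-

C14H16ClO7-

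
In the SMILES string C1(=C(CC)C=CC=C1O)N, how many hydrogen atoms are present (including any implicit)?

Hydrogens are implicit in SMILES; fill each atom to its normal valence:
  3 × C (aromatic): 1 H each → 3
  3 × C (aromatic): no H
  1 × C: 3 H
  1 × C: 2 H
  1 × N: 2 H
  1 × O: 1 H
  Total hydrogens = 11.

11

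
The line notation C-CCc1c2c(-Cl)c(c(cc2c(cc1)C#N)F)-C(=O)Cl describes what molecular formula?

Heavy atoms from the SMILES: 15 C, 2 Cl, 1 F, 1 N, 1 O.
Implicit hydrogens by atom environment:
  7 × C (aromatic): no H
  3 × C (aromatic): 1 H each → 3
  2 × C: 2 H each → 4
  2 × C: no H
  2 × Cl: no H
  1 × C: 3 H
  1 × F: no H
  1 × N: no H
  1 × O: no H
  Total hydrogens = 10.
Molecular formula: C15H10Cl2FNO

C15H10Cl2FNO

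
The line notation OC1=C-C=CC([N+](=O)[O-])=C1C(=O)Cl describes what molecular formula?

Heavy atoms from the SMILES: 7 C, 1 Cl, 1 N, 4 O.
Implicit hydrogens by atom environment:
  3 × C (aromatic): 1 H each → 3
  3 × C (aromatic): no H
  2 × O: no H
  1 × C: no H
  1 × Cl: no H
  1 × N (charge +1): no H
  1 × O: 1 H
  1 × O (charge -1): no H
  Total hydrogens = 4.
Molecular formula: C7H4ClNO4

C7H4ClNO4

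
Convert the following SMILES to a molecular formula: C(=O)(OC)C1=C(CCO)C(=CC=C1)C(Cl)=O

Heavy atoms from the SMILES: 11 C, 1 Cl, 4 O.
Implicit hydrogens by atom environment:
  3 × C (aromatic): 1 H each → 3
  3 × C (aromatic): no H
  3 × O: no H
  2 × C: 2 H each → 4
  2 × C: no H
  1 × C: 3 H
  1 × Cl: no H
  1 × O: 1 H
  Total hydrogens = 11.
Molecular formula: C11H11ClO4

C11H11ClO4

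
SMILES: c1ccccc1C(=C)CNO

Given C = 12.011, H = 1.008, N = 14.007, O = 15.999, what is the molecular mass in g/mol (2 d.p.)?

Molecular formula: C9H11NO.
M = 9×12.011 + 11×1.008 + 1×14.007 + 1×15.999 = 149.19 g/mol.

149.19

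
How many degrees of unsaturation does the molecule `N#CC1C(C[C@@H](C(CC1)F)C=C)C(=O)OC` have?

Molecular formula from the SMILES: C12H16FNO2.
DoU = (2C + 2 + N − H − X)/2 = (2·12 + 2 + 1 − 16 − 1)/2 = 10/2 = 5.
(Structurally: 1 ring(s) + 4 π bond(s) = 5.)

5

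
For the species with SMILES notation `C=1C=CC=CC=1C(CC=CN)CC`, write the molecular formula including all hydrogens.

Heavy atoms from the SMILES: 12 C, 1 N.
Implicit hydrogens by atom environment:
  5 × C (aromatic): 1 H each → 5
  3 × C: 1 H each → 3
  2 × C: 2 H each → 4
  1 × C: 3 H
  1 × C (aromatic): no H
  1 × N: 2 H
  Total hydrogens = 17.
Molecular formula: C12H17N

C12H17N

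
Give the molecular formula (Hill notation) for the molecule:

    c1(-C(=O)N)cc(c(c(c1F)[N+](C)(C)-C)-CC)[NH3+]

[C12H20FN3O]2+

Heavy atoms from the SMILES: 12 C, 1 F, 3 N, 1 O.
Implicit hydrogens by atom environment:
  5 × C (aromatic): no H
  4 × C: 3 H each → 12
  1 × C: 2 H
  1 × C (aromatic): 1 H
  1 × C: no H
  1 × F: no H
  1 × N (charge +1): 3 H
  1 × N: 2 H
  1 × N (charge +1): no H
  1 × O: no H
  Total hydrogens = 20.
Net charge +2.
Molecular formula: [C12H20FN3O]2+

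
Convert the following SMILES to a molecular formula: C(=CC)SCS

C4H8S2

Heavy atoms from the SMILES: 4 C, 2 S.
Implicit hydrogens by atom environment:
  2 × C: 1 H each → 2
  1 × C: 3 H
  1 × C: 2 H
  1 × S: 1 H
  1 × S: no H
  Total hydrogens = 8.
Molecular formula: C4H8S2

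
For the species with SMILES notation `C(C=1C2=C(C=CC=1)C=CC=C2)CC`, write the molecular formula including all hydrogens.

Heavy atoms from the SMILES: 13 C.
Implicit hydrogens by atom environment:
  7 × C (aromatic): 1 H each → 7
  3 × C (aromatic): no H
  2 × C: 2 H each → 4
  1 × C: 3 H
  Total hydrogens = 14.
Molecular formula: C13H14

C13H14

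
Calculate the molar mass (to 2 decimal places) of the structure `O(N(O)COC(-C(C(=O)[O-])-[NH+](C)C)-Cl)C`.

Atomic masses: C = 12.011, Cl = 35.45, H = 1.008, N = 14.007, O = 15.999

242.66

Molecular formula: C7H15ClN2O5.
M = 7×12.011 + 1×35.45 + 15×1.008 + 2×14.007 + 5×15.999 = 242.66 g/mol.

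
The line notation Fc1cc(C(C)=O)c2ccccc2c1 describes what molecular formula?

C12H9FO

Heavy atoms from the SMILES: 12 C, 1 F, 1 O.
Implicit hydrogens by atom environment:
  6 × C (aromatic): 1 H each → 6
  4 × C (aromatic): no H
  1 × C: 3 H
  1 × C: no H
  1 × F: no H
  1 × O: no H
  Total hydrogens = 9.
Molecular formula: C12H9FO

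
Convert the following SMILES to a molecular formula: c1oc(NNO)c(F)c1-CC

Heavy atoms from the SMILES: 6 C, 1 F, 2 N, 2 O.
Implicit hydrogens by atom environment:
  3 × C (aromatic): no H
  2 × N: 1 H each → 2
  1 × C: 3 H
  1 × C: 2 H
  1 × C (aromatic): 1 H
  1 × F: no H
  1 × O: 1 H
  1 × O (aromatic): no H
  Total hydrogens = 9.
Molecular formula: C6H9FN2O2

C6H9FN2O2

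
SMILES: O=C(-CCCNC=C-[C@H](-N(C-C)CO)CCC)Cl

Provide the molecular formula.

C13H25ClN2O2

Heavy atoms from the SMILES: 13 C, 1 Cl, 2 N, 2 O.
Implicit hydrogens by atom environment:
  7 × C: 2 H each → 14
  3 × C: 1 H each → 3
  2 × C: 3 H each → 6
  1 × C: no H
  1 × Cl: no H
  1 × N: 1 H
  1 × N: no H
  1 × O: 1 H
  1 × O: no H
  Total hydrogens = 25.
Molecular formula: C13H25ClN2O2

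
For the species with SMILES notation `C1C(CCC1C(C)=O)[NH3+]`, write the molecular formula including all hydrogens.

C7H14NO+

Heavy atoms from the SMILES: 7 C, 1 N, 1 O.
Implicit hydrogens by atom environment:
  3 × C: 2 H each → 6
  2 × C: 1 H each → 2
  1 × C: 3 H
  1 × C: no H
  1 × N (charge +1): 3 H
  1 × O: no H
  Total hydrogens = 14.
Net charge +1.
Molecular formula: C7H14NO+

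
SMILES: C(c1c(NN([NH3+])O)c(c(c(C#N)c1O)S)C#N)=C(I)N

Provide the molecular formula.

Heavy atoms from the SMILES: 10 C, 1 I, 6 N, 2 O, 1 S.
Implicit hydrogens by atom environment:
  6 × C (aromatic): no H
  3 × C: no H
  3 × N: no H
  2 × O: 1 H each → 2
  1 × C: 1 H
  1 × I: no H
  1 × N (charge +1): 3 H
  1 × N: 2 H
  1 × N: 1 H
  1 × S: 1 H
  Total hydrogens = 10.
Net charge +1.
Molecular formula: C10H10IN6O2S+

C10H10IN6O2S+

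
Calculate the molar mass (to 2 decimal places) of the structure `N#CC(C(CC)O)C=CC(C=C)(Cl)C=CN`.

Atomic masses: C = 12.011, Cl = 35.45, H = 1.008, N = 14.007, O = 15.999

240.73

Molecular formula: C12H17ClN2O.
M = 12×12.011 + 1×35.45 + 17×1.008 + 2×14.007 + 1×15.999 = 240.73 g/mol.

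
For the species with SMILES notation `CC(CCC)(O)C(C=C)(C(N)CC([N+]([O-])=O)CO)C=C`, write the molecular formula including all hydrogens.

Heavy atoms from the SMILES: 14 C, 2 N, 4 O.
Implicit hydrogens by atom environment:
  6 × C: 2 H each → 12
  4 × C: 1 H each → 4
  2 × C: 3 H each → 6
  2 × C: no H
  2 × O: 1 H each → 2
  1 × N: 2 H
  1 × N (charge +1): no H
  1 × O: no H
  1 × O (charge -1): no H
  Total hydrogens = 26.
Molecular formula: C14H26N2O4

C14H26N2O4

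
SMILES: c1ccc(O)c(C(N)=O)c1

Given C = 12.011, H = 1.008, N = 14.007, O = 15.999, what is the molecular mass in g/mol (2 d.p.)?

137.14

Molecular formula: C7H7NO2.
M = 7×12.011 + 7×1.008 + 1×14.007 + 2×15.999 = 137.14 g/mol.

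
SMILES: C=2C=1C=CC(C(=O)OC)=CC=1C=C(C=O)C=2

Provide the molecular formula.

C13H10O3

Heavy atoms from the SMILES: 13 C, 3 O.
Implicit hydrogens by atom environment:
  6 × C (aromatic): 1 H each → 6
  4 × C (aromatic): no H
  3 × O: no H
  1 × C: 3 H
  1 × C: 1 H
  1 × C: no H
  Total hydrogens = 10.
Molecular formula: C13H10O3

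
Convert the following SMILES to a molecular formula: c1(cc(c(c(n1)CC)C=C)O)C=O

C10H11NO2

Heavy atoms from the SMILES: 10 C, 1 N, 2 O.
Implicit hydrogens by atom environment:
  4 × C (aromatic): no H
  2 × C: 2 H each → 4
  2 × C: 1 H each → 2
  1 × C: 3 H
  1 × C (aromatic): 1 H
  1 × N (aromatic): no H
  1 × O: 1 H
  1 × O: no H
  Total hydrogens = 11.
Molecular formula: C10H11NO2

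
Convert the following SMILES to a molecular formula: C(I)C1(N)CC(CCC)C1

Heavy atoms from the SMILES: 8 C, 1 I, 1 N.
Implicit hydrogens by atom environment:
  5 × C: 2 H each → 10
  1 × C: 3 H
  1 × C: 1 H
  1 × C: no H
  1 × I: no H
  1 × N: 2 H
  Total hydrogens = 16.
Molecular formula: C8H16IN

C8H16IN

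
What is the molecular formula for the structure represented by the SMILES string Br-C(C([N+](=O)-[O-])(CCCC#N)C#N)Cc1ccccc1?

Heavy atoms from the SMILES: 1 Br, 14 C, 3 N, 2 O.
Implicit hydrogens by atom environment:
  5 × C (aromatic): 1 H each → 5
  4 × C: 2 H each → 8
  3 × C: no H
  2 × N: no H
  1 × Br: no H
  1 × C: 1 H
  1 × C (aromatic): no H
  1 × N (charge +1): no H
  1 × O: no H
  1 × O (charge -1): no H
  Total hydrogens = 14.
Molecular formula: C14H14BrN3O2

C14H14BrN3O2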